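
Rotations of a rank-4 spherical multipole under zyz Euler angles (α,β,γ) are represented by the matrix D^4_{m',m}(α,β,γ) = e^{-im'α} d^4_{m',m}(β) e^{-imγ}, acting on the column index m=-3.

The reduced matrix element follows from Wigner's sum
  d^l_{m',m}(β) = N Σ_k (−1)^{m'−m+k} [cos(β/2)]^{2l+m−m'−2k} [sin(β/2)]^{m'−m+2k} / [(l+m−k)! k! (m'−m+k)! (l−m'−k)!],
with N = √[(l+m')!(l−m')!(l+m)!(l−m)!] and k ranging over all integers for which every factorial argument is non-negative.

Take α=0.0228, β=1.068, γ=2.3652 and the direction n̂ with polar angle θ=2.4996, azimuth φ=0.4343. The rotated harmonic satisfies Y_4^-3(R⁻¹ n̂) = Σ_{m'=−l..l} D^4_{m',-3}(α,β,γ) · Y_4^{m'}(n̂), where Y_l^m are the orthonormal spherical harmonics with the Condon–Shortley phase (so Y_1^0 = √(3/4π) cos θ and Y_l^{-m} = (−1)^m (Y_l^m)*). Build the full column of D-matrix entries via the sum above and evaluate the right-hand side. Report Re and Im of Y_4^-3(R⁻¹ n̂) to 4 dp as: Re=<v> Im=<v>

Re=0.1168 Im=0.0098

Need the full column D^4_{m',-3} for m'=−4..4 at α=0.0228, β=1.068, γ=2.3652.
cos(β/2)=0.860778, sin(β/2)=0.508981
d^4_{-4,-3}: single k=1 term ⇒ +0.504063;  D = +0.311901+0.395976i
d^4_{-3,-3}: k∈[0..1] ⇒ +0.301390 -0.737645 = -0.436255;  D = -0.277686-0.336465i
d^4_{-2,-3}: k∈[0..1] ⇒ -0.666812 +0.699431 = +0.032619;  D = +0.021331+0.024677i
d^4_{-1,-3}: k∈[0..1] ⇒ +0.836411 -0.487403 = +0.349008;  D = +0.234191+0.258768i
d^4_{0,-3}: k∈[0..1] ⇒ -0.737265 +0.257777 = -0.479488;  D = -0.329767-0.348084i
d^4_{1,-3}: k∈[0..1] ⇒ +0.487403 -0.102249 = +0.385154;  D = +0.271194+0.273491i
d^4_{2,-3}: k∈[0..1] ⇒ -0.244548 +0.028501 = -0.216047;  D = -0.155581-0.149903i
d^4_{3,-3}: k∈[0..1] ⇒ +0.090175 -0.004504 = +0.085671;  D = +0.063033+0.058021i
d^4_{4,-3}: single k=0 term ⇒ -0.021545;  D = -0.016180-0.014226i
Y_4^{m'}(θ=2.4996,φ=0.4343) and Σ D·Y over m':
  (+0.3119+0.3960i)·(-0.0094-0.0561i)  (-0.2777-0.3365i)·(-0.0570+0.2076i)  (+0.0213+0.0247i)·(+0.2704-0.3196i)  (+0.2342+0.2588i)·(-0.3067+0.1423i)  (-0.3298-0.3481i)·(-0.1949+0.0000i)  (+0.2712+0.2735i)·(+0.3067+0.1423i)  (-0.1556-0.1499i)·(+0.2704+0.3196i)  (+0.0630+0.0580i)·(+0.0570+0.2076i)  (-0.0162-0.0142i)·(-0.0094+0.0561i)
Y_4^-3(R⁻¹ n̂) = +0.116831+0.009776i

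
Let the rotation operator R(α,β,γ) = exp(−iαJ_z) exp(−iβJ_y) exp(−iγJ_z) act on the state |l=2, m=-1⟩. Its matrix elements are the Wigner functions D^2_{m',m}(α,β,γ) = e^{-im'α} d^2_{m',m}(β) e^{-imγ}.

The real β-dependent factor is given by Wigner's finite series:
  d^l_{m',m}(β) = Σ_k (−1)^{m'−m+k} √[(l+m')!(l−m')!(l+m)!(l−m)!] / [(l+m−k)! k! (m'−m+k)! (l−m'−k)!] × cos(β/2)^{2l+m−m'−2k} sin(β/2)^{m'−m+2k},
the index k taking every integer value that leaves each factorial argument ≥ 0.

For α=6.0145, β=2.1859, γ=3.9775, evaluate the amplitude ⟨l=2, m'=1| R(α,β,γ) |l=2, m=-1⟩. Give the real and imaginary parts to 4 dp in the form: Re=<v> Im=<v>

Re=0.0546 Im=0.1085

First d^2_{1,-1}(β=2.1859), then the phase factors e^{-i(1)α} and e^{-i(-1)γ}:
Half-angle: c=0.459868, s=0.887987. N=√(6·1·1·6)=6.000000
Admissible k: 0..1 (factorial args all ≥0)
  k=0: (−1)^2·6.0000/(2)·0.4599^2·0.8880^2 = +0.500266
  k=1: (−1)^3·6.0000/(6)·0.4599^0·0.8880^4 = -0.621766
d^2_{1,-1}(2.1859) = +0.500266 -0.621766 = -0.121500
Attach z-rotation phases: D = e^{-i(1)(6.0145)}·(-0.121500)·e^{-i(-1)(3.9775)} = +0.054614+0.108534i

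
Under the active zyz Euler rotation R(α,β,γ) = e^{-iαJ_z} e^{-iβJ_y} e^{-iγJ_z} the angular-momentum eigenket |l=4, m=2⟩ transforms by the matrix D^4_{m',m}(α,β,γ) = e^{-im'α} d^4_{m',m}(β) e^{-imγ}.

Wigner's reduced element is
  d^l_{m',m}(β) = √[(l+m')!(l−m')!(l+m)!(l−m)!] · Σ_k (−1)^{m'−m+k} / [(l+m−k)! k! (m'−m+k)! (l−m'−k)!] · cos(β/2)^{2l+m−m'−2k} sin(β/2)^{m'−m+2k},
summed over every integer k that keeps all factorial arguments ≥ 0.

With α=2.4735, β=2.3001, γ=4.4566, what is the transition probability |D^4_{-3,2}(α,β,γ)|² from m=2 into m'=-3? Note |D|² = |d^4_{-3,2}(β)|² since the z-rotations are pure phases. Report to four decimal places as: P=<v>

P=0.1038

First d^4_{-3,2}(β=2.3001), then the phase factors e^{-i(-3)α} and e^{-i(2)γ}:
Half-angle: c=0.408442, s=0.912784. N=√(1·5040·720·2)=2693.993318
The bounds max(0,m−m')=5 and min(l+m,l−m')=6 give 2 terms
  k=5: (−1)^0·2693.9933/(240)·0.4084^3·0.9128^5 = +0.484637
  k=6: (−1)^1·2693.9933/(720)·0.4084^1·0.9128^7 = -0.806811
d^4_{-3,2}(2.3001) = +0.484637 -0.806811 = -0.322173
|D^4_{-3,2}|² = |d^4_{-3,2}(β)|² = (-0.322173)² = 0.103796 (the z-rotation phases have unit modulus)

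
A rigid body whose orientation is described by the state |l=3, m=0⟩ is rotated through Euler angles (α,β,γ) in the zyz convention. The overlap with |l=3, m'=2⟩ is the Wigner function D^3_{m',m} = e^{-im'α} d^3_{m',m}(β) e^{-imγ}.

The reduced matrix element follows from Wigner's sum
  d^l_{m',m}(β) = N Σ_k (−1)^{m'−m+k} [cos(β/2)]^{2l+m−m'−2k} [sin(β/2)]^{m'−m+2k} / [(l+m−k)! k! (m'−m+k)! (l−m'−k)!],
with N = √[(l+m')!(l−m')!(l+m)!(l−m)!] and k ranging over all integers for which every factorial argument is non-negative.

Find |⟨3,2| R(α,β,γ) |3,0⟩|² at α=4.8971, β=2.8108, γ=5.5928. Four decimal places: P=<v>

P=0.0187

Split into d^3_{2,0}(β=2.8108) × two z-phases.
With c≡cos(β/2)=0.164643 and s≡sin(β/2)=0.986353, N=[120·1·6·6]^{1/2}=65.726707
Admissible k: 0..1 (factorial args all ≥0)
  k=0: (−1)^2·65.7267/(12)·0.1646^4·0.9864^2 = +0.003916
  k=1: (−1)^3·65.7267/(12)·0.1646^2·0.9864^4 = -0.140533
d^3_{2,0}(2.8108) = +0.003916 -0.140533 = -0.136617
|D^3_{2,0}|² = |d^3_{2,0}(β)|² = (-0.136617)² = 0.018664 (the z-rotation phases have unit modulus)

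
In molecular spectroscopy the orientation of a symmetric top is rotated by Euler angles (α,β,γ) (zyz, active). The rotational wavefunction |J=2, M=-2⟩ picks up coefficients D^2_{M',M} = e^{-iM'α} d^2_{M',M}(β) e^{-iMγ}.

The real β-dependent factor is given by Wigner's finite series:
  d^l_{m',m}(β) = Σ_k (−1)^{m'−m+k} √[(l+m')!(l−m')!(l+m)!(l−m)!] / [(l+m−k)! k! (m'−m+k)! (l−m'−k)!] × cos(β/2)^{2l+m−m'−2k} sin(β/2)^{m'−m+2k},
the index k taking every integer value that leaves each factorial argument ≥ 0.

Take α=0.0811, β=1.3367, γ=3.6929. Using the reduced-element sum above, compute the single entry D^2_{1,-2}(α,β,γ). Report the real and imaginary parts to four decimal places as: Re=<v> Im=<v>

Re=-0.1950 Im=-0.3186

First d^2_{1,-2}(β=1.3367), then the phase factors e^{-i(1)α} and e^{-i(-2)γ}:
Half-angle: c=0.784845, s=0.619692. N=√(6·1·1·24)=12.000000
k: max(0,(-2)−(1))=0 … min(2+(-2),2−(1))=0
  k=0: (−1)^3·12.0000/(6)·0.7848^1·0.6197^3 = -0.373544
d^2_{1,-2}(1.3367) = -0.373544
D = (+0.996713-0.081011i)·(-0.373544)·(+0.451264+0.892390i) = -0.195018-0.318595i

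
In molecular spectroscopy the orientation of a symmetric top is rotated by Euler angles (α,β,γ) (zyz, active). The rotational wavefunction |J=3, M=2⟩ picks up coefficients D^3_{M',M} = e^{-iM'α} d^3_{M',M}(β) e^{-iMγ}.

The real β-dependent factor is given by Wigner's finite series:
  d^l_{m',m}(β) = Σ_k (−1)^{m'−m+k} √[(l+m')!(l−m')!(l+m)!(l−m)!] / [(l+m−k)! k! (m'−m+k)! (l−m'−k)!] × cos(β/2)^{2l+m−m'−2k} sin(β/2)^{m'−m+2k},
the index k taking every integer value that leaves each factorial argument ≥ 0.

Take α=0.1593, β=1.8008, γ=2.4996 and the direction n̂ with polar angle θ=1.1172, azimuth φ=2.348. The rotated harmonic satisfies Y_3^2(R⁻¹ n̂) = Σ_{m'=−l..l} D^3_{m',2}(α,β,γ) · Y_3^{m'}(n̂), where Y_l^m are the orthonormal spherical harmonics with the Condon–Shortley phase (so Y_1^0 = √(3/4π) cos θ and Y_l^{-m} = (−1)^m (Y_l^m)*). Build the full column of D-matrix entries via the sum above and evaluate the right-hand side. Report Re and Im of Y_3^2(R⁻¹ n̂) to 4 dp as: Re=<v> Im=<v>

Need the full column D^3_{m',2} for m'=−3..3 at α=0.1593, β=1.8008, γ=2.4996.
cos(β/2)=0.621297, sin(β/2)=0.783575
d^3_{-3,2}: single k=5 term ⇒ +0.449551;  D = -0.085382+0.441368i
d^3_{-2,2}: k∈[4..5] ⇒ +0.727598 -0.231465 = +0.496133;  D = -0.015769+0.495882i
d^3_{-1,2}: k∈[3..4] ⇒ +0.729742 -0.580368 = +0.149375;  D = +0.018995+0.148162i
d^3_{0,2}: k∈[2..3] ⇒ +0.501093 -0.797043 = -0.295951;  D = -0.083723-0.283861i
d^3_{1,2}: k∈[1..2] ⇒ +0.229391 -0.729742 = -0.500352;  D = -0.215882-0.451383i
d^3_{2,2}: k∈[0..1] ⇒ +0.057517 -0.457433 = -0.399916;  D = -0.227592-0.328839i
d^3_{3,2}: single k=0 term ⇒ -0.177685;  D = -0.123017-0.128215i
Y_3^{m'}(θ=1.1172,φ=2.348) and Σ D·Y over m':
  (-0.0854+0.4414i)·(+0.2195-0.2089i)  (-0.0158+0.4959i)·(-0.0059+0.3618i)  (+0.0190+0.1482i)·(+0.0081+0.0083i)  (-0.0837-0.2839i)·(-0.3336+0.0000i)  (-0.2159-0.4514i)·(-0.0081+0.0083i)  (-0.2276-0.3288i)·(-0.0059-0.3618i)  (-0.1230-0.1282i)·(-0.2195-0.2089i)
Y_3^2(R⁻¹ n̂) = -0.190904+0.342129i

Re=-0.1909 Im=0.3421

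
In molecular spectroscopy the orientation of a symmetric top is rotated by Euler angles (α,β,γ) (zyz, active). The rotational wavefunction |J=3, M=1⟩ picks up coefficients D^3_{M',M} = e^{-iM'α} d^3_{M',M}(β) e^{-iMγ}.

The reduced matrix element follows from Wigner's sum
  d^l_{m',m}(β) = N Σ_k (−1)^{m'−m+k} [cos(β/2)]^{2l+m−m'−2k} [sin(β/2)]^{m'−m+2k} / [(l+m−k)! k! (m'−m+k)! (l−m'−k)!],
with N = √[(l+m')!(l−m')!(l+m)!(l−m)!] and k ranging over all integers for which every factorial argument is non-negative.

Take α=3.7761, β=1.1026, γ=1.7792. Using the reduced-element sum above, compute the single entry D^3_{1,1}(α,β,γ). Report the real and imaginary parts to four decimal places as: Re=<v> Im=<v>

Split into d^3_{1,1}(β=1.1026) × two z-phases.
With c≡cos(β/2)=0.851844 and s≡sin(β/2)=0.523795, N=[24·2·24·2]^{1/2}=48.000000
k∈{0,1,2} keeps every argument non-negative
  k=0: (−1)^0·48.0000/(48)·0.8518^6·0.5238^0 = +0.382086
  k=1: (−1)^1·48.0000/(6)·0.8518^4·0.5238^2 = -1.155723
  k=2: (−1)^2·48.0000/(8)·0.8518^2·0.5238^4 = +0.327731
d^3_{1,1}(1.1026) = +0.382086 -1.155723 +0.327731 = -0.445906
D = (-0.805364+0.592781i)·(-0.445906)·(-0.206898-0.978362i) = -0.332906-0.296658i

Re=-0.3329 Im=-0.2967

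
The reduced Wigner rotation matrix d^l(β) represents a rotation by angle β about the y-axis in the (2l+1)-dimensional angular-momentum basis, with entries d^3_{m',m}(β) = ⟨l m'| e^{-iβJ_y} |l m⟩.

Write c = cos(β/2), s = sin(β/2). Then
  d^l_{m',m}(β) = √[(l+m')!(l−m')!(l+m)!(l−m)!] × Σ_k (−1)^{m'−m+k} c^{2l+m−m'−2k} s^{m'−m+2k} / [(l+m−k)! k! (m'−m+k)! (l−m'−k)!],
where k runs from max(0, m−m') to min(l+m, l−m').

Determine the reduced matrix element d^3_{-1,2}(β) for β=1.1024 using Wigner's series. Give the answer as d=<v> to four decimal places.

d=0.4555

d^3_{-1,2}(β=1.1024) via Wigner's sum:
Half-angle: c=0.851897, s=0.523710. N=√(2·24·120·1)=75.894664
k: max(0,(2)−(-1))=3 … min(3+(2),3−(-1))=4
  k=3: (−1)^0·75.8947/(12)·0.8519^3·0.5237^3 = +0.561647
  k=4: (−1)^1·75.8947/(24)·0.8519^1·0.5237^5 = -0.106131
d^3_{-1,2}(1.1024) = +0.561647 -0.106131 = +0.455516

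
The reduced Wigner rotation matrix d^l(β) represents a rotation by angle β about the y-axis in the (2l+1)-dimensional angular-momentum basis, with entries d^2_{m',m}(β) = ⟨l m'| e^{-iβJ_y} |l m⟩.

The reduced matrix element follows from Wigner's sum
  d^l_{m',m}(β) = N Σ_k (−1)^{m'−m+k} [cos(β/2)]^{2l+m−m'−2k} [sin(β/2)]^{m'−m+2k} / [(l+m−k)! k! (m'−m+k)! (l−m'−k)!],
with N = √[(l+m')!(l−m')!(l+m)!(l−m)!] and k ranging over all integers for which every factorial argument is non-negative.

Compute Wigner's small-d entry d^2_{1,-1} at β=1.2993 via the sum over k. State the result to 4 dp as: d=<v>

d=0.5622

d^2_{1,-1}(β=1.2993) via Wigner's sum:
c=cos(1.2993/2)=0.796296, s=sin(1.2993/2)=0.604908; N=√[6·1·1·6]=6.000000
The bounds max(0,m−m')=0 and min(l+m,l−m')=1 give 2 terms
  k=0: (−1)^2·6.0000/(2)·0.7963^2·0.6049^2 = +0.696062
  k=1: (−1)^3·6.0000/(6)·0.7963^0·0.6049^4 = -0.133893
d^2_{1,-1}(1.2993) = +0.696062 -0.133893 = +0.562170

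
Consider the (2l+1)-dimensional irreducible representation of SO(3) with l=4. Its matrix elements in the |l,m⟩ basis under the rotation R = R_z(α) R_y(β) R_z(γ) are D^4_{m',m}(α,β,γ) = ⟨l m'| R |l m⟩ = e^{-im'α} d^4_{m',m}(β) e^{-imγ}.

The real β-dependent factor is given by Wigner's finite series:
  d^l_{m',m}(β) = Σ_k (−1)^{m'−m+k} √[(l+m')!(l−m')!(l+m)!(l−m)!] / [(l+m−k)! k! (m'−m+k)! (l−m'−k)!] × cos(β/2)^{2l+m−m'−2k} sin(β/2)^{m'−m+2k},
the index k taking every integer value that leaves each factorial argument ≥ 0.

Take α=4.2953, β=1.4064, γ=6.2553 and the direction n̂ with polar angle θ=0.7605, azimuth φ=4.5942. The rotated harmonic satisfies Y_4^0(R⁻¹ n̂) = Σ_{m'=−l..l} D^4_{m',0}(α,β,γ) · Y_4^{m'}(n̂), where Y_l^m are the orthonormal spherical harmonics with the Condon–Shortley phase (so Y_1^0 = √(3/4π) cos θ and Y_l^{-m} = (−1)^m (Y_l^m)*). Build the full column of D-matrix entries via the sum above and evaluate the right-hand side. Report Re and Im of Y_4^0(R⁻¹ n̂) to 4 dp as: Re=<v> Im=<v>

Re=-0.2657 Im=0.0000

Need the full column D^4_{m',0} for m'=−4..4 at α=4.2953, β=1.4064, γ=6.2553.
cos(β/2)=0.762777, sin(β/2)=0.646662
d^4_{-4,0}: single k=4 term ⇒ +0.495277;  D = -0.048242-0.492922i
d^4_{-3,0}: k∈[3..4] ⇒ +0.826196 -0.593803 = +0.232393;  D = +0.220630+0.072999i
d^4_{-2,0}: k∈[2..4] ⇒ +0.781377 -1.497576 +0.403627 = -0.312573;  D = +0.209982-0.231536i
d^4_{-1,0}: k∈[1..4] ⇒ +0.434485 -1.873637 +1.346620 -0.161307 = -0.253839;  D = +0.102830+0.232078i
d^4_{0,0}: k∈[0..4] ⇒ +0.114599 -1.317830 +2.131088 -0.680736 +0.030579 = +0.277700;  D = +0.277700+0.000000i
d^4_{1,0}: k∈[0..3] ⇒ -0.434485 +1.873637 -1.346620 +0.161307 = +0.253839;  D = -0.102830+0.232078i
d^4_{2,0}: k∈[0..2] ⇒ +0.781377 -1.497576 +0.403627 = -0.312573;  D = +0.209982+0.231536i
d^4_{3,0}: k∈[0..1] ⇒ -0.826196 +0.593803 = -0.232393;  D = -0.220630+0.072999i
d^4_{4,0}: single k=0 term ⇒ +0.495277;  D = -0.048242+0.492922i
Y_4^{m'}(θ=0.7605,φ=4.5942) and Σ D·Y over m':
  (-0.0482-0.4929i)·(+0.0889+0.0455i)  (+0.2206+0.0730i)·(+0.1031-0.2785i)  (+0.2100-0.2315i)·(-0.4132-0.0995i)  (+0.1028+0.2321i)·(-0.0188+0.1582i)  (+0.2777+0.0000i)·(-0.3283+0.0000i)  (-0.1028+0.2321i)·(+0.0188+0.1582i)  (+0.2100+0.2315i)·(-0.4132+0.0995i)  (-0.2206+0.0730i)·(-0.1031-0.2785i)  (-0.0482+0.4929i)·(+0.0889-0.0455i)
Y_4^0(R⁻¹ n̂) = -0.265669-0.000000i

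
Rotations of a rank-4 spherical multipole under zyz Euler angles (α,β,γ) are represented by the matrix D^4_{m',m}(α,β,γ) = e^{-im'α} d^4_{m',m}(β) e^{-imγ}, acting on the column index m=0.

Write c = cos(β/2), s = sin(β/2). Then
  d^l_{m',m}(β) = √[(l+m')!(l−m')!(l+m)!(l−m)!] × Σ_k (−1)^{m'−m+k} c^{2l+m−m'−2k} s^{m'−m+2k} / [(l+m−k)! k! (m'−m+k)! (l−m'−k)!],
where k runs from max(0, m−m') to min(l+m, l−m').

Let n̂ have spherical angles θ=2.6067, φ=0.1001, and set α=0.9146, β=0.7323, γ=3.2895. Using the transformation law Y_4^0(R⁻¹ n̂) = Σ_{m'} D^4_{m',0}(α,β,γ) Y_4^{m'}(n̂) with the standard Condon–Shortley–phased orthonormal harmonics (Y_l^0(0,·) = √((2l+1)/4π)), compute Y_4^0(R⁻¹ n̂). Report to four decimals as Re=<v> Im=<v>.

Re=-0.1050 Im=0.0000

Need the full column D^4_{m',0} for m'=−4..4 at α=0.9146, β=0.7323, γ=3.2895.
cos(β/2)=0.933713, sin(β/2)=0.358023
d^4_{-4,0}: single k=4 term ⇒ +0.104483;  D = -0.090838-0.051626i
d^4_{-3,0}: k∈[3..4] ⇒ +0.385358 -0.056658 = +0.328700;  D = -0.303034+0.127333i
d^4_{-2,0}: k∈[2..4] ⇒ +0.805793 -0.315928 +0.017419 = +0.507283;  D = -0.129630+0.490441i
d^4_{-1,0}: k∈[1..4] ⇒ +0.990647 -0.873909 +0.128488 -0.003149 = +0.242077;  D = +0.147693+0.191802i
d^4_{0,0}: k∈[0..4] ⇒ +0.577705 -1.359008 +0.449573 -0.029377 +0.000270 = -0.360837;  D = -0.360837+0.000000i
d^4_{1,0}: k∈[0..3] ⇒ -0.990647 +0.873909 -0.128488 +0.003149 = -0.242077;  D = -0.147693+0.191802i
d^4_{2,0}: k∈[0..2] ⇒ +0.805793 -0.315928 +0.017419 = +0.507283;  D = -0.129630-0.490441i
d^4_{3,0}: k∈[0..1] ⇒ -0.385358 +0.056658 = -0.328700;  D = +0.303034+0.127333i
d^4_{4,0}: single k=0 term ⇒ +0.104483;  D = -0.090838+0.051626i
Y_4^{m'}(θ=2.6067,φ=0.1001) and Σ D·Y over m':
  (-0.0908-0.0516i)·(+0.0275-0.0116i)  (-0.3030+0.1273i)·(-0.1362+0.0422i)  (-0.1296+0.4904i)·(+0.3562-0.0723i)  (+0.1477+0.1918i)·(-0.4503+0.0452i)  (-0.3608+0.0000i)·(-0.0032+0.0000i)  (-0.1477+0.1918i)·(+0.4503+0.0452i)  (-0.1296-0.4904i)·(+0.3562+0.0723i)  (+0.3030+0.1273i)·(+0.1362+0.0422i)  (-0.0908+0.0516i)·(+0.0275+0.0116i)
Y_4^0(R⁻¹ n̂) = -0.104996-0.000000i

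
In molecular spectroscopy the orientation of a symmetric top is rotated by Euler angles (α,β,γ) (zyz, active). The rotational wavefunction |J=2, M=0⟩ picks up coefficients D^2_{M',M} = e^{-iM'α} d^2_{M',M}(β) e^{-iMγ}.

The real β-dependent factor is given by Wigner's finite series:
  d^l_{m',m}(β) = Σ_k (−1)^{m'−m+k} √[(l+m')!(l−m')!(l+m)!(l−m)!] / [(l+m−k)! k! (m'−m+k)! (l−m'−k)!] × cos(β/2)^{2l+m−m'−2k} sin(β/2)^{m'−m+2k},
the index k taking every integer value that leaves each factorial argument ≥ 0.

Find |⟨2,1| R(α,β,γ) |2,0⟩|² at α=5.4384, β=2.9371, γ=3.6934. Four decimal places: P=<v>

P=0.0593

Split into d^2_{1,0}(β=2.9371) × two z-phases.
Half-angle: c=0.102068, s=0.994777. N=√(6·1·2·2)=4.898979
Admissible k: 0..1 (factorial args all ≥0)
  k=0: (−1)^1·4.8990/(2)·0.1021^3·0.9948^1 = -0.002591
  k=1: (−1)^2·4.8990/(2)·0.1021^1·0.9948^3 = +0.246118
d^2_{1,0}(2.9371) = -0.002591 +0.246118 = +0.243527
|D^2_{1,0}|² = |d^2_{1,0}(β)|² = (+0.243527)² = 0.059306 (the z-rotation phases have unit modulus)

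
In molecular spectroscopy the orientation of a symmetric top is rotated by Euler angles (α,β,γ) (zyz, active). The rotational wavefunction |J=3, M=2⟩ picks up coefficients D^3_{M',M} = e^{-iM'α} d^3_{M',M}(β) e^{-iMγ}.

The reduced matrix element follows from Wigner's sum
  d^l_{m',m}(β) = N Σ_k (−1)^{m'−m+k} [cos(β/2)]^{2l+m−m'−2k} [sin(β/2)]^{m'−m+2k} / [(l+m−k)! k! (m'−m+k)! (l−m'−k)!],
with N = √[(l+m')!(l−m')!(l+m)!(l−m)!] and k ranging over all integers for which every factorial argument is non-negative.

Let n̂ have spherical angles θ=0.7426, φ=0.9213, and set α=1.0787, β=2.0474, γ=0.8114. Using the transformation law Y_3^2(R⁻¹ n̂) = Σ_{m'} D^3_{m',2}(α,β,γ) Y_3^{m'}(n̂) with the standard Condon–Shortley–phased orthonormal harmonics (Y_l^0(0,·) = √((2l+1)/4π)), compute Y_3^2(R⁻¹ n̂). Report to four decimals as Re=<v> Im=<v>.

Need the full column D^3_{m',2} for m'=−3..3 at α=1.0787, β=2.0474, γ=0.8114.
cos(β/2)=0.520210, sin(β/2)=0.854039
d^3_{-3,2}: single k=5 term ⇒ +0.578951;  D = -0.024600+0.578428i
d^3_{-2,2}: k∈[4..5] ⇒ +0.719841 -0.388030 = +0.331811;  D = +0.285515+0.169057i
d^3_{-1,2}: k∈[3..4] ⇒ +0.554623 -0.747422 = -0.192799;  D = -0.164958+0.099802i
d^3_{0,2}: k∈[2..3] ⇒ +0.292569 -0.788547 = -0.495977;  D = +0.025781+0.495307i
d^3_{1,2}: k∈[1..2] ⇒ +0.102889 -0.554623 = -0.451734;  D = +0.408689+0.192449i
d^3_{2,2}: k∈[0..1] ⇒ +0.019818 -0.267078 = -0.247260;  D = +0.198531-0.147386i
d^3_{3,2}: single k=0 term ⇒ -0.079698;  D = -0.011635-0.078844i
Y_3^{m'}(θ=0.7426,φ=0.9213) and Σ D·Y over m':
  (-0.0246+0.5784i)·(-0.1199-0.0476i)  (+0.2855+0.1691i)·(-0.0924-0.3316i)  (-0.1650+0.0998i)·(+0.2265-0.2983i)  (+0.0258+0.4953i)·(-0.0787+0.0000i)  (+0.4087+0.1924i)·(-0.2265-0.2983i)  (+0.1985-0.1474i)·(-0.0924+0.3316i)  (-0.0116-0.0788i)·(+0.1199-0.0476i)
Y_3^2(R⁻¹ n̂) = +0.040732-0.240601i

Re=0.0407 Im=-0.2406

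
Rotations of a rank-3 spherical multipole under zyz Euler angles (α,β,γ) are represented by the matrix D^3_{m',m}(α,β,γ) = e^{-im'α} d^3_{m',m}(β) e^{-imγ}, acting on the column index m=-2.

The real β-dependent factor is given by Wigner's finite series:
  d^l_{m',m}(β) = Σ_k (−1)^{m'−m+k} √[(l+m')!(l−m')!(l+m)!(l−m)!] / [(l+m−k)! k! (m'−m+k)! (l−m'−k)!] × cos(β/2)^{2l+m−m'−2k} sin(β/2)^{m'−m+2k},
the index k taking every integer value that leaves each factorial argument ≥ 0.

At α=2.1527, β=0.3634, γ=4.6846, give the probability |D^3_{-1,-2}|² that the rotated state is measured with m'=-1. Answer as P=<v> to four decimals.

P=0.2405

Split into d^3_{-1,-2}(β=0.3634) × two z-phases.
c=cos(0.3634/2)=0.983538, s=sin(0.3634/2)=0.180702; N=√[2·24·1·120]=75.894664
k: max(0,(-2)−(-1))=0 … min(3+(-2),3−(-1))=1
  k=0: (−1)^1·75.8947/(24)·0.9835^5·0.1807^1 = -0.525918
  k=1: (−1)^2·75.8947/(12)·0.9835^3·0.1807^3 = +0.035505
d^3_{-1,-2}(0.3634) = -0.525918 +0.035505 = -0.490413
|D^3_{-1,-2}|² = |d^3_{-1,-2}(β)|² = (-0.490413)² = 0.240505 (the z-rotation phases have unit modulus)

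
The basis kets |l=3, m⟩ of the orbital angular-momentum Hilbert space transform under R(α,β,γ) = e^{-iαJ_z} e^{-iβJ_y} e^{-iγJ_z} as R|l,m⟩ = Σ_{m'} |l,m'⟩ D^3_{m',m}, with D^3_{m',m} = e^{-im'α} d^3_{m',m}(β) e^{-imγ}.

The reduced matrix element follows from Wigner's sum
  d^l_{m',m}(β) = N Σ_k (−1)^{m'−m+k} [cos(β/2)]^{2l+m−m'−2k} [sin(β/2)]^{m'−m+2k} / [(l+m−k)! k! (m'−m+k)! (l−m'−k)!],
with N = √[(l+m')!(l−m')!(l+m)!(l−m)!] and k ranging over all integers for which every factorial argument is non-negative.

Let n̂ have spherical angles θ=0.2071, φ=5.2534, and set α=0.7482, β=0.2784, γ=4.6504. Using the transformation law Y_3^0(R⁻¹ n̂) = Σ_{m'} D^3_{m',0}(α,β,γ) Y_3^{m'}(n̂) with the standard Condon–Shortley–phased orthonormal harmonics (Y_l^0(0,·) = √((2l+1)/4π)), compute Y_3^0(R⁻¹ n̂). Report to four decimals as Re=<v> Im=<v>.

Need the full column D^3_{m',0} for m'=−3..3 at α=0.7482, β=0.2784, γ=4.6504.
cos(β/2)=0.990327, sin(β/2)=0.138751
d^3_{-3,0}: single k=3 term ⇒ +0.011603;  D = -0.007240+0.009067i
d^3_{-2,0}: k∈[2..3] ⇒ +0.101426 -0.001991 = +0.099435;  D = +0.007391+0.099160i
d^3_{-1,0}: k∈[1..3] ⇒ +0.457847 -0.026962 +0.000176 = +0.431061;  D = +0.315931+0.293260i
d^3_{0,0}: k∈[0..3] ⇒ +0.943349 -0.166659 +0.003271 -0.000007 = +0.779955;  D = +0.779955+0.000000i
d^3_{1,0}: k∈[0..2] ⇒ -0.457847 +0.026962 -0.000176 = -0.431061;  D = -0.315931+0.293260i
d^3_{2,0}: k∈[0..1] ⇒ +0.101426 -0.001991 = +0.099435;  D = +0.007391-0.099160i
d^3_{3,0}: single k=0 term ⇒ -0.011603;  D = +0.007240+0.009067i
Y_3^{m'}(θ=0.2071,φ=5.2534) and Σ D·Y over m':
  (-0.0072+0.0091i)·(-0.0036+0.0002i)  (+0.0074+0.0992i)·(-0.0199+0.0373i)  (+0.3159+0.2933i)·(+0.1297+0.2158i)  (+0.7800+0.0000i)·(+0.6532+0.0000i)  (-0.3159+0.2933i)·(-0.1297+0.2158i)  (+0.0074-0.0992i)·(-0.0199-0.0373i)  (+0.0072+0.0091i)·(+0.0036+0.0002i)
Y_3^0(R⁻¹ n̂) = +0.457167+0.000000i

Re=0.4572 Im=0.0000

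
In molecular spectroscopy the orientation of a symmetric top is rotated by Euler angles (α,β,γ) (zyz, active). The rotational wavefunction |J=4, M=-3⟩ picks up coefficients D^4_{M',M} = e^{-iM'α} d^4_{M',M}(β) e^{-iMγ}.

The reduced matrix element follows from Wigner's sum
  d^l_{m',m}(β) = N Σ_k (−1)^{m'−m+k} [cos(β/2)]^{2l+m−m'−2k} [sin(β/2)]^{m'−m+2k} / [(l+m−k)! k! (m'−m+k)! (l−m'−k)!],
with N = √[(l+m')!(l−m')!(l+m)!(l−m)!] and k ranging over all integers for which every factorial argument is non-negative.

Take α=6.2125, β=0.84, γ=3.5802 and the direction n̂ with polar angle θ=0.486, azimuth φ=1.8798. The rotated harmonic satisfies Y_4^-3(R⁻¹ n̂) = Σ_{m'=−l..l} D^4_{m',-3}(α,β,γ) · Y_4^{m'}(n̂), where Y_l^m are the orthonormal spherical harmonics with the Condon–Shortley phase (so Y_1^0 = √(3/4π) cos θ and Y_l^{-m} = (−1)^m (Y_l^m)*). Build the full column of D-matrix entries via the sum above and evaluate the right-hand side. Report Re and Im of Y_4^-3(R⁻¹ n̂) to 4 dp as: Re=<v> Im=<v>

Re=-0.3861 Im=0.1165

Need the full column D^4_{m',-3} for m'=−4..4 at α=6.2125, β=0.84, γ=3.5802.
cos(β/2)=0.913089, sin(β/2)=0.407760
d^4_{-4,-3}: single k=1 term ⇒ +0.610298;  D = -0.312579-0.524173i
d^4_{-3,-3}: k∈[0..1] ⇒ +0.483175 -0.674507 = -0.191332;  D = +0.086145+0.170842i
d^4_{-2,-3}: k∈[0..1] ⇒ -0.807348 +0.483021 = -0.324327;  D = +0.125206+0.299184i
d^4_{-1,-3}: k∈[0..1] ⇒ +0.764820 -0.254209 = +0.510610;  D = -0.163361-0.483772i
d^4_{0,-3}: k∈[0..1] ⇒ -0.509149 +0.101538 = -0.407611;  D = +0.102808+0.394433i
d^4_{1,-3}: k∈[0..1] ⇒ +0.254209 -0.030418 = +0.223792;  D = -0.041009-0.220002i
d^4_{2,-3}: k∈[0..1] ⇒ -0.096327 +0.006403 = -0.089924;  D = +0.010194+0.089344i
d^4_{3,-3}: k∈[0..1] ⇒ +0.026826 -0.000764 = +0.026062;  D = -0.001118-0.026038i
d^4_{4,-3}: single k=0 term ⇒ -0.004841;  D = -0.000134+0.004839i
Y_4^{m'}(θ=0.486,φ=1.8798) and Σ D·Y over m':
  (-0.3126-0.5242i)·(+0.0069-0.0199i)  (+0.0861+0.1708i)·(+0.0902+0.0677i)  (+0.1252+0.2992i)·(-0.2661+0.1891i)  (-0.1634-0.4838i)·(-0.1469-0.4603i)  (+0.1028+0.3944i)·(+0.0993+0.0000i)  (-0.0410-0.2200i)·(+0.1469-0.4603i)  (+0.0102+0.0893i)·(-0.2661-0.1891i)  (-0.0011-0.0260i)·(-0.0902+0.0677i)  (-0.0001+0.0048i)·(+0.0069+0.0199i)
Y_4^-3(R⁻¹ n̂) = -0.386071+0.116520i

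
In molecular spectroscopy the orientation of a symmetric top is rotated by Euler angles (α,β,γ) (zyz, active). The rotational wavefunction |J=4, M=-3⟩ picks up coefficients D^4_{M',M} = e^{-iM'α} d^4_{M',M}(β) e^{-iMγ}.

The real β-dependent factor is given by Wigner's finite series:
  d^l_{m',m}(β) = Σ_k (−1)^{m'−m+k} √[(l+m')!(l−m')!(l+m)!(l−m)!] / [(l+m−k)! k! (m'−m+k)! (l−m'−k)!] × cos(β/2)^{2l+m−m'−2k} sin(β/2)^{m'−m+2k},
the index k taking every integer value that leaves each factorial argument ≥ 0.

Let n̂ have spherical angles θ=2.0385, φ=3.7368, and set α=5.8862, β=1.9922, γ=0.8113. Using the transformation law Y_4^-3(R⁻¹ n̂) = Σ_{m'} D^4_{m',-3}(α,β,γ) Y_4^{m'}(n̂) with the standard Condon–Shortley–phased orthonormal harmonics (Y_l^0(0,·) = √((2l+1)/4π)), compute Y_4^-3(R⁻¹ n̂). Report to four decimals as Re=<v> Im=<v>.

Need the full column D^4_{m',-3} for m'=−4..4 at α=5.8862, β=1.9922, γ=0.8113.
cos(β/2)=0.543580, sin(β/2)=0.839357
d^4_{-4,-3}: single k=1 term ⇒ +0.033292;  D = +0.022073+0.024922i
d^4_{-3,-3}: k∈[0..1] ⇒ +0.007623 -0.127225 = -0.119602;  D = -0.038513-0.113232i
d^4_{-2,-3}: k∈[0..1] ⇒ -0.044041 +0.315024 = +0.270983;  D = -0.018719+0.270336i
d^4_{-1,-3}: k∈[0..1] ⇒ +0.144260 -0.573272 = -0.429012;  D = +0.192807-0.383245i
d^4_{0,-3}: k∈[0..1] ⇒ -0.332064 +0.791752 = +0.459687;  D = -0.349300+0.298835i
d^4_{1,-3}: k∈[0..1] ⇒ +0.573272 -0.820122 = -0.246851;  D = +0.235031-0.075470i
d^4_{2,-3}: k∈[0..1] ⇒ -0.751121 +0.596975 = -0.154147;  D = +0.153573+0.013283i
d^4_{3,-3}: k∈[0..1] ⇒ +0.723280 -0.246363 = +0.476917;  D = -0.422302-0.221610i
d^4_{4,-3}: single k=0 term ⇒ -0.451270;  D = +0.287441+0.347883i
Y_4^{m'}(θ=2.0385,φ=3.7368) and Σ D·Y over m':
  (+0.0221+0.0249i)·(-0.2035-0.1937i)  (-0.0385-0.1132i)·(-0.0856-0.3921i)  (-0.0187+0.2703i)·(+0.0418-0.1046i)  (+0.1928-0.3832i)·(-0.2486+0.1684i)  (-0.3493+0.2988i)·(-0.1747+0.0000i)  (+0.2350-0.0755i)·(+0.2486+0.1684i)  (+0.1536+0.0133i)·(+0.0418+0.1046i)  (-0.4223-0.2216i)·(+0.0856-0.3921i)  (+0.2874+0.3479i)·(-0.2035+0.1937i)
Y_4^-3(R⁻¹ n̂) = -0.108360+0.273184i

Re=-0.1084 Im=0.2732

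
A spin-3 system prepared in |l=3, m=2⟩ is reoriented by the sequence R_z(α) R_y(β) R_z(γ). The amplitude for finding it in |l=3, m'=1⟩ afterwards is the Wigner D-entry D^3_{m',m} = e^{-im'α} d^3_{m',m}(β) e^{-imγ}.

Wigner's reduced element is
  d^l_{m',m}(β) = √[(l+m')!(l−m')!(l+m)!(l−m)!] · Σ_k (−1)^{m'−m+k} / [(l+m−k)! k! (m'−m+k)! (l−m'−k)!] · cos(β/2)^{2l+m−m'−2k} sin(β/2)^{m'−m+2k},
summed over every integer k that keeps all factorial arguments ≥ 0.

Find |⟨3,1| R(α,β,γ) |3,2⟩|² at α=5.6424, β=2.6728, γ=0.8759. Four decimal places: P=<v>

P=0.0050

First d^3_{1,2}(β=2.6728), then the phase factors e^{-i(1)α} and e^{-i(2)γ}:
With c≡cos(β/2)=0.232256 and s≡sin(β/2)=0.972655, N=[24·2·120·1]^{1/2}=75.894664
k: max(0,(2)−(1))=1 … min(3+(2),3−(1))=2
  k=1: (−1)^0·75.8947/(24)·0.2323^5·0.9727^1 = +0.002079
  k=2: (−1)^1·75.8947/(12)·0.2323^3·0.9727^3 = -0.072913
d^3_{1,2}(2.6728) = +0.002079 -0.072913 = -0.070834
|D^3_{1,2}|² = |d^3_{1,2}(β)|² = (-0.070834)² = 0.005018 (the z-rotation phases have unit modulus)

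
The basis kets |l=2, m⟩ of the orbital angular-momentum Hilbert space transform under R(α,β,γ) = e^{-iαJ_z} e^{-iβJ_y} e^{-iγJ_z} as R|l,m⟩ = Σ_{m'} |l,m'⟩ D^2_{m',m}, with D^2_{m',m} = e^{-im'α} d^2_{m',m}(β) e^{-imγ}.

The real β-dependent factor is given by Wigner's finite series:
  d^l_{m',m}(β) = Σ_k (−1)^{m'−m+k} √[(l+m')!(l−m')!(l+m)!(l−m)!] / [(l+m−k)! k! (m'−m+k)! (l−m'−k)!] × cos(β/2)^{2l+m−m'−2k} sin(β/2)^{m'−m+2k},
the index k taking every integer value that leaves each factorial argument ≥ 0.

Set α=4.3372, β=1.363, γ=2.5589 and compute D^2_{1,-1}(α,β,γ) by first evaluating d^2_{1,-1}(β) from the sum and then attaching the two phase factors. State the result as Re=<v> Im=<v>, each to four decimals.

Split into d^2_{1,-1}(β=1.363) × two z-phases.
Half-angle: c=0.776629, s=0.629959. N=√(6·1·1·6)=6.000000
k: max(0,(-1)−(1))=0 … min(2+(-1),2−(1))=1
  k=0: (−1)^2·6.0000/(2)·0.7766^2·0.6300^2 = +0.718079
  k=1: (−1)^3·6.0000/(6)·0.7766^0·0.6300^4 = -0.157488
d^2_{1,-1}(1.363) = +0.718079 -0.157488 = +0.560591
Phases: e^{-i·(1)·4.3372}=-0.366448+0.930438i, e^{-i·(-1)·2.5589}=-0.834984+0.550274i ⇒ D=-0.115492-0.548565i

Re=-0.1155 Im=-0.5486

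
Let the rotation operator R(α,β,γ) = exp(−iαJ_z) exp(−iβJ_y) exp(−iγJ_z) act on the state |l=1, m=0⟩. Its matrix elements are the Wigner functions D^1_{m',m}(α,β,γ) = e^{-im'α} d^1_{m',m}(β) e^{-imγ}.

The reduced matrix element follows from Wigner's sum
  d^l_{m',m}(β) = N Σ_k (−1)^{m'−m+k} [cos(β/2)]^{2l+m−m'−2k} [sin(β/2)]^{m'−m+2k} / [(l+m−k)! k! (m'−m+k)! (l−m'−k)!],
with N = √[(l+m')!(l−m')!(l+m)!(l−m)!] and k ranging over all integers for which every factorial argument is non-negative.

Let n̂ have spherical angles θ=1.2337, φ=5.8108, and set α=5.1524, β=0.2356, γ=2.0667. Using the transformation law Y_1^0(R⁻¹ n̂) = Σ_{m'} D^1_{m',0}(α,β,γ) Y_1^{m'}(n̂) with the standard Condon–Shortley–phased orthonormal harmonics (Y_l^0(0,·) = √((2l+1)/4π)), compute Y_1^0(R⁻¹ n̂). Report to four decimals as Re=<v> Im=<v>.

Need the full column D^1_{m',0} for m'=−1..1 at α=5.1524, β=0.2356, γ=2.0667.
cos(β/2)=0.993070, sin(β/2)=0.117528
d^1_{-1,0}: single k=1 term ⇒ +0.165057;  D = +0.070306-0.149335i
d^1_{0,0}: k∈[0..1] ⇒ +0.986187 -0.013813 = +0.972374;  D = +0.972374+0.000000i
d^1_{1,0}: single k=0 term ⇒ -0.165057;  D = -0.070306-0.149335i
Y_1^{m'}(θ=1.2337,φ=5.8108) and Σ D·Y over m':
  (+0.0703-0.1493i)·(+0.2903+0.1484i)  (+0.9724+0.0000i)·(+0.1616+0.0000i)  (-0.0703-0.1493i)·(-0.2903+0.1484i)
Y_1^0(R⁻¹ n̂) = +0.242275+0.000000i

Re=0.2423 Im=0.0000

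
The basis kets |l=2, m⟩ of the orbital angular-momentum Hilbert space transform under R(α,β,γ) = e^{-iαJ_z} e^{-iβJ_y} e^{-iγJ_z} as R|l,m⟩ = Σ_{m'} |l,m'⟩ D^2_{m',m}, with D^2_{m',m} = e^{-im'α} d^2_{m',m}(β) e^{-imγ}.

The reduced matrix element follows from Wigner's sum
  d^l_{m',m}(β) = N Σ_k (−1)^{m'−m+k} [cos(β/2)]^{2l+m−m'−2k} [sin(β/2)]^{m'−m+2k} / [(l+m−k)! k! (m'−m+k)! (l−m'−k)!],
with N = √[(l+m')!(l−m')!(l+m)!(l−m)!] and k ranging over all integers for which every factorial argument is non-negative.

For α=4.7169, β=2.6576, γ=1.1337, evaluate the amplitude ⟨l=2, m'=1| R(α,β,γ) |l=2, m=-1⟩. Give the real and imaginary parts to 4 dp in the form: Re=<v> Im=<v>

Re=0.6564 Im=-0.3103

D^2_{1,-1}(4.7169,2.6576,1.1337) = e^{-i·1·4.7169}·d^2_{1,-1}(2.6576)·e^{-i·-1·1.1337}. Compute d first:
With c≡cos(β/2)=0.239641 and s≡sin(β/2)=0.970862, N=[6·1·1·6]^{1/2}=6.000000
k∈{0,1} keeps every argument non-negative
  k=0: (−1)^2·6.0000/(2)·0.2396^2·0.9709^2 = +0.162390
  k=1: (−1)^3·6.0000/(6)·0.2396^0·0.9709^4 = -0.888442
d^2_{1,-1}(2.6576) = +0.162390 -0.888442 = -0.726052
Attach z-rotation phases: D = e^{-i(1)(4.7169)}·(-0.726052)·e^{-i(-1)(1.1337)} = +0.656399-0.310310i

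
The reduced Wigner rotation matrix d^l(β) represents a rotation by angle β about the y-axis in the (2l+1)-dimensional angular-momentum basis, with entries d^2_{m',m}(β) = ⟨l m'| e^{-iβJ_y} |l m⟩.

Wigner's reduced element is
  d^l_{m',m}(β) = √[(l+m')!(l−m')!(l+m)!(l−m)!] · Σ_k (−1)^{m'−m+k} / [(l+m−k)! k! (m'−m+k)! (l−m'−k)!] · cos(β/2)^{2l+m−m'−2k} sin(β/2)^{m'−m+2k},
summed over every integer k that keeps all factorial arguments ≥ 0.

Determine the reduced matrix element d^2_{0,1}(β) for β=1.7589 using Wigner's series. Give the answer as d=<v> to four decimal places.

d^2_{0,1}(β=1.7589) via Wigner's sum:
c=cos(1.7589/2)=0.637575, s=sin(1.7589/2)=0.770388; N=√[2·2·6·1]=4.898979
Admissible k: 1..2 (factorial args all ≥0)
  k=1: (−1)^0·4.8990/(2)·0.6376^3·0.7704^1 = +0.489079
  k=2: (−1)^1·4.8990/(2)·0.6376^1·0.7704^3 = -0.714062
d^2_{0,1}(1.7589) = +0.489079 -0.714062 = -0.224983

d=-0.2250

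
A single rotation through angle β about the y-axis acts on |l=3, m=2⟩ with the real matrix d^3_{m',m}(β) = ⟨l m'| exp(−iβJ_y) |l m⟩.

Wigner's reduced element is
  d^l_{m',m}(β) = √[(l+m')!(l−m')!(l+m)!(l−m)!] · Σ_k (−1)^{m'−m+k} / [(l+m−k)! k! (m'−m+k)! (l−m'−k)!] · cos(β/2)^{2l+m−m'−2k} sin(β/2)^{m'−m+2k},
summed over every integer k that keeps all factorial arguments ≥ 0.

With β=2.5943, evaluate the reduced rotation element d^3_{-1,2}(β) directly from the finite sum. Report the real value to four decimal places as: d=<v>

d^3_{-1,2}(β=2.5943) via Wigner's sum:
c=cos(2.5943/2)=0.270244, s=sin(2.5943/2)=0.962792; N=√[2·24·120·1]=75.894664
Admissible k: 3..4 (factorial args all ≥0)
  k=3: (−1)^0·75.8947/(12)·0.2702^3·0.9628^3 = +0.111402
  k=4: (−1)^1·75.8947/(24)·0.2702^1·0.9628^5 = -0.706998
d^3_{-1,2}(2.5943) = +0.111402 -0.706998 = -0.595595

d=-0.5956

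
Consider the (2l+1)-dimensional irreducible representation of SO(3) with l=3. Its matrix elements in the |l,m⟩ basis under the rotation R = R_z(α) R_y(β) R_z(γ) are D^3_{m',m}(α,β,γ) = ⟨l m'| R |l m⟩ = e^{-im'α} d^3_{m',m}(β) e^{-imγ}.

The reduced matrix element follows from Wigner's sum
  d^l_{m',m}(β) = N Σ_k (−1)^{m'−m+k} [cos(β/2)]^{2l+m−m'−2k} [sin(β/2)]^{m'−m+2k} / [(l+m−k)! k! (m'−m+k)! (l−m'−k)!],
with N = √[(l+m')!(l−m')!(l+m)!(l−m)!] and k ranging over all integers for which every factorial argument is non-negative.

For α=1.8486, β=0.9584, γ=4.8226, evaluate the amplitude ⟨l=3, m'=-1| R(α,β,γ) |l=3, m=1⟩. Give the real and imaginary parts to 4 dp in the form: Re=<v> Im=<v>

First d^3_{-1,1}(β=0.9584), then the phase factors e^{-i(-1)α} and e^{-i(1)γ}:
Half-angle: c=0.887364, s=0.461069. N=√(2·24·24·2)=48.000000
k: max(0,(1)−(-1))=2 … min(3+(1),3−(-1))=4
  k=2: (−1)^0·48.0000/(8)·0.8874^4·0.4611^2 = +0.790845
  k=3: (−1)^1·48.0000/(6)·0.8874^2·0.4611^4 = -0.284681
  k=4: (−1)^2·48.0000/(48)·0.8874^0·0.4611^6 = +0.009607
d^3_{-1,1}(0.9584) = +0.790845 -0.284681 +0.009607 = +0.515771
Phases: e^{-i·(-1)·1.8486}=-0.274244+0.961660i, e^{-i·(1)·4.8226}=+0.109988+0.993933i ⇒ D=-0.508544-0.086035i

Re=-0.5085 Im=-0.0860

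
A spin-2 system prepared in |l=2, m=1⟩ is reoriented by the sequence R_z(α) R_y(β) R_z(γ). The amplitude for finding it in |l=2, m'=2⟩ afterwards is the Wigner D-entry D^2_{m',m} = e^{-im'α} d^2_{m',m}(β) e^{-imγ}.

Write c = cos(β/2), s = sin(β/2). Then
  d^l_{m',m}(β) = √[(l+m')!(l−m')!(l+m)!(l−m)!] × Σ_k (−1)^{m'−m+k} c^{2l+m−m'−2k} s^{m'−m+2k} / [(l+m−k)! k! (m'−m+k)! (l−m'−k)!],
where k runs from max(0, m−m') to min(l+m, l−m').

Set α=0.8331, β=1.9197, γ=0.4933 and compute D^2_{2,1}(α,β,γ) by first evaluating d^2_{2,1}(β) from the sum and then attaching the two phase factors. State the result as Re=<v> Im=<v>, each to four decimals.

Re=0.1717 Im=0.2572

First d^2_{2,1}(β=1.9197), then the phase factors e^{-i(2)α} and e^{-i(1)γ}:
Half-angle: c=0.573643, s=0.819106. N=√(24·1·6·1)=12.000000
k∈{0} keeps every argument non-negative
  k=0: (−1)^1·12.0000/(6)·0.5736^3·0.8191^1 = -0.309239
d^2_{2,1}(1.9197) = -0.309239
Attach z-rotation phases: D = e^{-i(2)(0.8331)}·(-0.309239)·e^{-i(1)(0.4933)} = +0.171715+0.257182i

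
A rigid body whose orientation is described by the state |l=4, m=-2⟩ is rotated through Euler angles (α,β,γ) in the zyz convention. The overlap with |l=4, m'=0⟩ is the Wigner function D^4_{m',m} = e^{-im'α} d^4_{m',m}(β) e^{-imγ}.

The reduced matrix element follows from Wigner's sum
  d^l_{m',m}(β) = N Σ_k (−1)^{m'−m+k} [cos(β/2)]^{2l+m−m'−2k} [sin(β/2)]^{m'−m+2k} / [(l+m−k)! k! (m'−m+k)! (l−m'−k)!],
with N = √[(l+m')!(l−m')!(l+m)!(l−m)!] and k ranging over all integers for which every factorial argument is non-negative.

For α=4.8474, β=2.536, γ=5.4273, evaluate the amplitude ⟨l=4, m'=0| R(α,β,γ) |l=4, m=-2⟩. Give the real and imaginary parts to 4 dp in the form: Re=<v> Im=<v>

Re=-0.0672 Im=-0.4732

D^4_{0,-2}(4.8474,2.536,5.4273) = e^{-i·0·4.8474}·d^4_{0,-2}(2.536)·e^{-i·-2·5.4273}. Compute d first:
c=cos(2.536/2)=0.298190, s=sin(2.536/2)=0.954506; N=√[24·24·2·720]=910.735966
k: max(0,(-2)−(0))=0 … min(4+(-2),4−(0))=2
  k=0: (−1)^2·910.7360/(96)·0.2982^6·0.9545^2 = +0.006076
  k=1: (−1)^3·910.7360/(36)·0.2982^4·0.9545^4 = -0.166028
  k=2: (−1)^4·910.7360/(96)·0.2982^2·0.9545^6 = +0.637943
d^4_{0,-2}(2.536) = +0.006076 -0.166028 +0.637943 = +0.477992
Phases: e^{-i·(0)·4.8474}=+1.000000+0.000000i, e^{-i·(-2)·5.4273}=-0.140508-0.990080i ⇒ D=-0.067162-0.473250i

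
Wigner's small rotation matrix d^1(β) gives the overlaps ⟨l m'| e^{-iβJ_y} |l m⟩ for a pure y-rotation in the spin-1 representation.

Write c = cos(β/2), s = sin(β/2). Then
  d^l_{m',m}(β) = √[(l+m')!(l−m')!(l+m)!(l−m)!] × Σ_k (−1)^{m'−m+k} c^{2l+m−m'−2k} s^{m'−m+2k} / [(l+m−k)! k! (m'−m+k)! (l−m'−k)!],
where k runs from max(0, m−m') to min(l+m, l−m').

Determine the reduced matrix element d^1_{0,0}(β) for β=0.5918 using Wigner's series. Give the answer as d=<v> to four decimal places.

d=0.8299

d^1_{0,0}(β=0.5918) via Wigner's sum:
With c≡cos(β/2)=0.956540 and s≡sin(β/2)=0.291601, N=[1·1·1·1]^{1/2}=1.000000
k: max(0,(0)−(0))=0 … min(1+(0),1−(0))=1
  k=0: (−1)^0·1.0000/(1)·0.9565^2·0.2916^0 = +0.914969
  k=1: (−1)^1·1.0000/(1)·0.9565^0·0.2916^2 = -0.085031
d^1_{0,0}(0.5918) = +0.914969 -0.085031 = +0.829938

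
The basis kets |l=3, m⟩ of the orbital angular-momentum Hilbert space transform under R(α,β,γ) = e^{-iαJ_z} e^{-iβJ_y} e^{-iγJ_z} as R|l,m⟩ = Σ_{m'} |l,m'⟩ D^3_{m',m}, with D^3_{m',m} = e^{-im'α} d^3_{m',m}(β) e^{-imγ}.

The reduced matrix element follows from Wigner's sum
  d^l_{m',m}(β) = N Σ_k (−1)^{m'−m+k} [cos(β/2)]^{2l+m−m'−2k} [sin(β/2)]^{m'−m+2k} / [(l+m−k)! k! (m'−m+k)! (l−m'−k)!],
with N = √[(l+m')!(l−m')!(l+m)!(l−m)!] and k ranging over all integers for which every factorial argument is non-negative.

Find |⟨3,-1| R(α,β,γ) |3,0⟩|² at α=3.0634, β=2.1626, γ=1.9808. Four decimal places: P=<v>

Split into d^3_{-1,0}(β=2.1626) × two z-phases.
With c≡cos(β/2)=0.470181 and s≡sin(β/2)=0.882570, N=[2·24·6·6]^{1/2}=41.569219
k: max(0,(0)−(-1))=1 … min(3+(0),3−(-1))=3
  k=1: (−1)^0·41.5692/(12)·0.4702^5·0.8826^1 = +0.070253
  k=2: (−1)^1·41.5692/(4)·0.4702^3·0.8826^3 = -0.742601
  k=3: (−1)^2·41.5692/(12)·0.4702^1·0.8826^5 = +0.872170
d^3_{-1,0}(2.1626) = +0.070253 -0.742601 +0.872170 = +0.199823
|D^3_{-1,0}|² = |d^3_{-1,0}(β)|² = (+0.199823)² = 0.039929 (the z-rotation phases have unit modulus)

P=0.0399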